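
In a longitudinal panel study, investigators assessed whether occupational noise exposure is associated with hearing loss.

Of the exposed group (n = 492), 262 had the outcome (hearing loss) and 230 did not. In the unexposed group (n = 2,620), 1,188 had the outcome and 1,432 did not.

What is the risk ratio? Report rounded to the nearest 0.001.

1.174

From the description: a = 262, b = 230, c = 1188, d = 1432.
Risk in exposed = 262/492 = 0.53252; risk in unexposed = 1188/2620 = 0.45344.
RR = 0.53252 / 0.45344 = 1.17441
The risk among the exposed is 1.17 times that among the unexposed.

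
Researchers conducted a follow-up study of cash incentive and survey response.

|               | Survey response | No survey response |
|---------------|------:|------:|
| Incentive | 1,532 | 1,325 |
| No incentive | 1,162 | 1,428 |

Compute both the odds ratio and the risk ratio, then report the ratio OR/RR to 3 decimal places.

Cells: a = 1532, b = 1325, c = 1162, d = 1428.
OR = (1532·1428)/(1325·1162) = 2187696/1539650 = 1.42090
Risk in exposed = 1532/2857 = 0.53623; risk in unexposed = 1162/2590 = 0.44865; RR = 1.19520
OR/RR = 1.42090 / 1.19520 = 1.18884
The outcome is not rare, so the OR lies further from 1 than the RR.

1.189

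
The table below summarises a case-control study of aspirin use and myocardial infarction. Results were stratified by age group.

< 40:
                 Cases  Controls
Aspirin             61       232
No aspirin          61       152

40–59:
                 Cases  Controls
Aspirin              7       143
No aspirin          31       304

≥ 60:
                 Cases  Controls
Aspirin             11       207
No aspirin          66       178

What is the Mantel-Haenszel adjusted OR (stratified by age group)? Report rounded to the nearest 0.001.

OR_MH = Σ(aᵢdᵢ/nᵢ) / Σ(bᵢcᵢ/nᵢ), where nᵢ is the stratum total.
Stratum 1 (< 40): n = 506; a·d/n = 61·152/506 = 18.3241; b·c/n = 232·61/506 = 27.9684
Stratum 2 (40–59): n = 485; a·d/n = 7·304/485 = 4.3876; b·c/n = 143·31/485 = 9.1402
Stratum 3 (≥ 60): n = 462; a·d/n = 11·178/462 = 4.2381; b·c/n = 207·66/462 = 29.5714
OR_MH = (18.3241 + 4.3876 + 4.2381) / (27.9684 + 9.1402 + 29.5714) = 26.9498 / 66.6800 = 0.40417

0.404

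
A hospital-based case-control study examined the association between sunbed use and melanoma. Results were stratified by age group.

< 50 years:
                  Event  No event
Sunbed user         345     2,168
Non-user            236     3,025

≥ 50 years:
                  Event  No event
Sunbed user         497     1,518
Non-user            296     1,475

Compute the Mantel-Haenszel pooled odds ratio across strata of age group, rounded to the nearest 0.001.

1.806

OR_MH = Σ(aᵢdᵢ/nᵢ) / Σ(bᵢcᵢ/nᵢ), where nᵢ is the stratum total.
Stratum 1 (< 50 years): n = 5774; a·d/n = 345·3025/5774 = 180.7456; b·c/n = 2168·236/5774 = 88.6124
Stratum 2 (≥ 50 years): n = 3786; a·d/n = 497·1475/3786 = 193.6278; b·c/n = 1518·296/3786 = 118.6815
OR_MH = (180.7456 + 193.6278) / (88.6124 + 118.6815) = 374.3734 / 207.2939 = 1.80600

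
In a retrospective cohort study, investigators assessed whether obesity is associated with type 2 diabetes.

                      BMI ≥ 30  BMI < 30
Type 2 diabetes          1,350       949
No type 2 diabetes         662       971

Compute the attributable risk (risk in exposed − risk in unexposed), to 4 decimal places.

0.1767

Reading the table with exposure as columns: a = 1350 (BMI ≥ 30, case), b = 662 (BMI ≥ 30, non-case), c = 949 (BMI < 30, case), d = 971.
Risk in exposed = 1350/2012 = 0.670974; risk in unexposed = 949/1920 = 0.494271.
Risk difference = 0.670974 − 0.494271 = 0.176703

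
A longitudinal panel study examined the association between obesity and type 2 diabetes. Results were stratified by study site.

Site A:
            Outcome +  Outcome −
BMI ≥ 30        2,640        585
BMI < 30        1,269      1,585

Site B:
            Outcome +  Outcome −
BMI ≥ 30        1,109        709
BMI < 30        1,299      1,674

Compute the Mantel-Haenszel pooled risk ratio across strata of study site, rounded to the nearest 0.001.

RR_MH = Σ(aᵢ·n₀ᵢ/nᵢ) / Σ(cᵢ·n₁ᵢ/nᵢ), with n₁ᵢ = aᵢ+bᵢ (exposed), n₀ᵢ = cᵢ+dᵢ (unexposed), nᵢ = n₁ᵢ+n₀ᵢ.
Stratum 1 (Site A): n₁ = 3225, n₀ = 2854, n = 6079; a·n₀/n = 2640·2854/6079 = 1239.4407; c·n₁/n = 1269·3225/6079 = 673.2234
Stratum 2 (Site B): n₁ = 1818, n₀ = 2973, n = 4791; a·n₀/n = 1109·2973/4791 = 688.1772; c·n₁/n = 1299·1818/4791 = 492.9205
RR_MH = (1239.4407 + 688.1772) / (673.2234 + 492.9205) = 1927.6179 / 1166.1439 = 1.65298

1.653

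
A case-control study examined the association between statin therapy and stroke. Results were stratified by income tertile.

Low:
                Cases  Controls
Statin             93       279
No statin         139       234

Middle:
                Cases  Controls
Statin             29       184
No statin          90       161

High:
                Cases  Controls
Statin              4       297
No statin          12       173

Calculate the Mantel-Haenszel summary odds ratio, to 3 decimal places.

0.428

OR_MH = Σ(aᵢdᵢ/nᵢ) / Σ(bᵢcᵢ/nᵢ), where nᵢ is the stratum total.
Stratum 1 (Low): n = 745; a·d/n = 93·234/745 = 29.2107; b·c/n = 279·139/745 = 52.0550
Stratum 2 (Middle): n = 464; a·d/n = 29·161/464 = 10.0625; b·c/n = 184·90/464 = 35.6897
Stratum 3 (High): n = 486; a·d/n = 4·173/486 = 1.4239; b·c/n = 297·12/486 = 7.3333
OR_MH = (29.2107 + 10.0625 + 1.4239) / (52.0550 + 35.6897 + 7.3333) = 40.6971 / 95.0780 = 0.42804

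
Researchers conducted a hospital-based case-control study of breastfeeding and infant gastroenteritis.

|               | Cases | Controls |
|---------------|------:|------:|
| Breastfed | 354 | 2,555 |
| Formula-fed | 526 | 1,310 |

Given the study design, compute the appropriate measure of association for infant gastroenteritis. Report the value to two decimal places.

0.35

Cells: a = 354, b = 2555, c = 526, d = 1310.
This is a hospital-based case-control study: participants were sampled on outcome status, so risks in the source population cannot be estimated directly — relative risk is not valid here. The odds ratio is the appropriate measure.
OR = (a·d)/(b·c) = (354 × 1310) / (2555 × 526) = 463740 / 1343930 = 0.34506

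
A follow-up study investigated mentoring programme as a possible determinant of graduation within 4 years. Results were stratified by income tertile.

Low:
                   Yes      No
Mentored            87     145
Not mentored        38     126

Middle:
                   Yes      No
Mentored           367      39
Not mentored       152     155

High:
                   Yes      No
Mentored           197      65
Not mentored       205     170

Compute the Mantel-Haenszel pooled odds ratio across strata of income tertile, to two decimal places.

OR_MH = Σ(aᵢdᵢ/nᵢ) / Σ(bᵢcᵢ/nᵢ), where nᵢ is the stratum total.
Stratum 1 (Low): n = 396; a·d/n = 87·126/396 = 27.6818; b·c/n = 145·38/396 = 13.9141
Stratum 2 (Middle): n = 713; a·d/n = 367·155/713 = 79.7826; b·c/n = 39·152/713 = 8.3142
Stratum 3 (High): n = 637; a·d/n = 197·170/637 = 52.5746; b·c/n = 65·205/637 = 20.9184
OR_MH = (27.6818 + 79.7826 + 52.5746) / (13.9141 + 8.3142 + 20.9184) = 160.0390 / 43.1467 = 3.70918

3.71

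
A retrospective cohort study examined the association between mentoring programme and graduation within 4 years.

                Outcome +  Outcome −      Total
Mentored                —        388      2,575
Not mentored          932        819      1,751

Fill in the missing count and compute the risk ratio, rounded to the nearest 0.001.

The missing cell is in the exposed row: 2575 − 388 = 2187.
So a = 2187, b = 388, c = 932, d = 819.
RR = [a/(a+b)] / [c/(c+d)] = (2187/2575) / (932/1751) = 0.84932/0.53227 = 1.59567

1.596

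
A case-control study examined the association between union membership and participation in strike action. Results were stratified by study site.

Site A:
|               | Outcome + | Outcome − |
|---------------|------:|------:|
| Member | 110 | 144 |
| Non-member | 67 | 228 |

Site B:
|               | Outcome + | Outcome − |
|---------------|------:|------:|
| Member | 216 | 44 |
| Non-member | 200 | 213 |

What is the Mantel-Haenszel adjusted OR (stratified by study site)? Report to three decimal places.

3.721

OR_MH = Σ(aᵢdᵢ/nᵢ) / Σ(bᵢcᵢ/nᵢ), where nᵢ is the stratum total.
Stratum 1 (Site A): n = 549; a·d/n = 110·228/549 = 45.6831; b·c/n = 144·67/549 = 17.5738
Stratum 2 (Site B): n = 673; a·d/n = 216·213/673 = 68.3626; b·c/n = 44·200/673 = 13.0758
OR_MH = (45.6831 + 68.3626) / (17.5738 + 13.0758) = 114.0456 / 30.6496 = 3.72096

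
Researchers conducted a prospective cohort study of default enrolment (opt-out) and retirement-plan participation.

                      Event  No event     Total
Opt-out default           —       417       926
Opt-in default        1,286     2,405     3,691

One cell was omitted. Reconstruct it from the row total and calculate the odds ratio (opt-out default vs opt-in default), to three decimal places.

2.283

The missing cell is in the exposed row: 926 − 417 = 509.
So a = 509, b = 417, c = 1286, d = 2405.
OR = (a·d)/(b·c) = (509 × 2405) / (417 × 1286) = 1224145 / 536262 = 2.28274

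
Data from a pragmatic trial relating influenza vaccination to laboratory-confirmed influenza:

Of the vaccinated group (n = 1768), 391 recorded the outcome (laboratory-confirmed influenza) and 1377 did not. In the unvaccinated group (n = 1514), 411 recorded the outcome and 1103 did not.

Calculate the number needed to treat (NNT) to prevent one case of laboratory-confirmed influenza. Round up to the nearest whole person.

20

Risk in treated group = 391/1768 = 0.22115; risk in control = 411/1514 = 0.27147.
Absolute risk reduction = 0.27147 − 0.22115 = 0.05031
NNT = 1 / ARR = 1 / 0.05031 = 19.876 → round up → 20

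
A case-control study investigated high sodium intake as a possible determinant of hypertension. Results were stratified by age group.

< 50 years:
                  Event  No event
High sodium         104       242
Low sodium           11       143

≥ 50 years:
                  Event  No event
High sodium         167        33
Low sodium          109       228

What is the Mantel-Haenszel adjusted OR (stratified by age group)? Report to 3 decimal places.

8.372

OR_MH = Σ(aᵢdᵢ/nᵢ) / Σ(bᵢcᵢ/nᵢ), where nᵢ is the stratum total.
Stratum 1 (< 50 years): n = 500; a·d/n = 104·143/500 = 29.7440; b·c/n = 242·11/500 = 5.3240
Stratum 2 (≥ 50 years): n = 537; a·d/n = 167·228/537 = 70.9050; b·c/n = 33·109/537 = 6.6983
OR_MH = (29.7440 + 70.9050) / (5.3240 + 6.6983) = 100.6490 / 12.0223 = 8.37184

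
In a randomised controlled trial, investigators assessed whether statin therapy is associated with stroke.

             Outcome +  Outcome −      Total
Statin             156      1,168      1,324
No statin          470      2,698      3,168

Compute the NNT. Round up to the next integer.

Risk in treated group = 156/1324 = 0.11782; risk in control = 470/3168 = 0.14836.
Absolute risk reduction = 0.14836 − 0.11782 = 0.03053
NNT = 1 / ARR = 1 / 0.03053 = 32.751 → round up → 33

33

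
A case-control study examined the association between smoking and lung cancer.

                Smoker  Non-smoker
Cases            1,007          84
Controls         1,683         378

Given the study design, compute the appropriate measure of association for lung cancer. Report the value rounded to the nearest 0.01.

2.69

Reading the table with exposure as columns: a = 1007 (Smoker, case), b = 1683 (Smoker, non-case), c = 84 (Non-smoker, case), d = 378.
This is a case-control study: participants were sampled on outcome status, so risks in the source population cannot be estimated directly — relative risk is not valid here. The odds ratio is the appropriate measure.
OR = (a·d)/(b·c) = (1007 × 378) / (1683 × 84) = 380646 / 141372 = 2.69251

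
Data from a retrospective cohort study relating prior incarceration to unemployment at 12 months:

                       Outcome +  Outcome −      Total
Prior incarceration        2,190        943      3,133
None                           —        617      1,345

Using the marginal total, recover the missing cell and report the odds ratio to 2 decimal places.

The missing cell is in the unexposed row: 1345 − 617 = 728.
So a = 2190, b = 943, c = 728, d = 617.
OR = (a·d)/(b·c) = (2190 × 617) / (943 × 728) = 1351230 / 686504 = 1.96828

1.97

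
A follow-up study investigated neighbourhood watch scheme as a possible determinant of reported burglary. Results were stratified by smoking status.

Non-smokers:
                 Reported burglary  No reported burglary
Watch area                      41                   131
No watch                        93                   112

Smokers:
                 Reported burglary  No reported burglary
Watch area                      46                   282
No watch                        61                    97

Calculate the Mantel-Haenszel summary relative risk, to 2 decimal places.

0.45

RR_MH = Σ(aᵢ·n₀ᵢ/nᵢ) / Σ(cᵢ·n₁ᵢ/nᵢ), with n₁ᵢ = aᵢ+bᵢ (exposed), n₀ᵢ = cᵢ+dᵢ (unexposed), nᵢ = n₁ᵢ+n₀ᵢ.
Stratum 1 (Non-smokers): n₁ = 172, n₀ = 205, n = 377; a·n₀/n = 41·205/377 = 22.2944; c·n₁/n = 93·172/377 = 42.4297
Stratum 2 (Smokers): n₁ = 328, n₀ = 158, n = 486; a·n₀/n = 46·158/486 = 14.9547; c·n₁/n = 61·328/486 = 41.1687
RR_MH = (22.2944 + 14.9547) / (42.4297 + 41.1687) = 37.2492 / 83.5984 = 0.44557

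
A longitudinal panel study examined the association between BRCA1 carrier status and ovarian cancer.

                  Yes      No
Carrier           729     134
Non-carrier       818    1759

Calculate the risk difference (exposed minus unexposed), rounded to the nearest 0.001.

0.527

Cells: a = 729, b = 134, c = 818, d = 1759.
Risk in exposed = 729/863 = 0.844728; risk in unexposed = 818/2577 = 0.317423.
Risk difference = 0.844728 − 0.317423 = 0.527304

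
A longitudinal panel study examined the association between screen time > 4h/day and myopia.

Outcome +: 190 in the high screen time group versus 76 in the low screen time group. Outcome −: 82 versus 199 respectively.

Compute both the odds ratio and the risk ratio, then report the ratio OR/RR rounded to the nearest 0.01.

From the description: a = 190, b = 82, c = 76, d = 199.
OR = (190·199)/(82·76) = 37810/6232 = 6.06707
Risk in exposed = 190/272 = 0.69853; risk in unexposed = 76/275 = 0.27636; RR = 2.52757
OR/RR = 6.06707 / 2.52757 = 2.40035
The outcome is not rare, so the OR lies further from 1 than the RR.

2.40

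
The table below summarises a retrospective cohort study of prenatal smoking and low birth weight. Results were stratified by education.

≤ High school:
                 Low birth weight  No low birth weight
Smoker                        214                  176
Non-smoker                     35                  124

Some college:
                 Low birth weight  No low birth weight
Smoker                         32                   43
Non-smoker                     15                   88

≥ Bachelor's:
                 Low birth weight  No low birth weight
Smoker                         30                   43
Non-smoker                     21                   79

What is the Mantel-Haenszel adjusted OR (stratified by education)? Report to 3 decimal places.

3.880

OR_MH = Σ(aᵢdᵢ/nᵢ) / Σ(bᵢcᵢ/nᵢ), where nᵢ is the stratum total.
Stratum 1 (≤ High school): n = 549; a·d/n = 214·124/549 = 48.3352; b·c/n = 176·35/549 = 11.2204
Stratum 2 (Some college): n = 178; a·d/n = 32·88/178 = 15.8202; b·c/n = 43·15/178 = 3.6236
Stratum 3 (≥ Bachelor's): n = 173; a·d/n = 30·79/173 = 13.6994; b·c/n = 43·21/173 = 5.2197
OR_MH = (48.3352 + 15.8202 + 13.6994) / (11.2204 + 3.6236 + 5.2197) = 77.8548 / 20.0636 = 3.88039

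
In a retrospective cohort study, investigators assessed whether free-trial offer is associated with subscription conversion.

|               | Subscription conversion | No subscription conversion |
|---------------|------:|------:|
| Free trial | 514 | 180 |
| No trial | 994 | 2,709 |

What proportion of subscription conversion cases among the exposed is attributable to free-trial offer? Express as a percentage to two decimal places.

63.76

Cells: a = 514, b = 180, c = 994, d = 2709.
Risk in exposed = 514/694 = 0.74063; risk in unexposed = 994/3703 = 0.26843.
RR = 0.74063/0.26843 = 2.75912
AR% = (RR − 1)/RR × 100 = (2.75912 − 1)/2.75912 × 100 = 63.7566%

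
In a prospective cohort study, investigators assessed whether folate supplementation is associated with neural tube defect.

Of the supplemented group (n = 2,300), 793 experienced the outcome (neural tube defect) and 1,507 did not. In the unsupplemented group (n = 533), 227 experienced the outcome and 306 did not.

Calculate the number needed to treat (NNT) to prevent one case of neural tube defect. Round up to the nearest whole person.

13

Risk in treated group = 793/2300 = 0.34478; risk in control = 227/533 = 0.42589.
Absolute risk reduction = 0.42589 − 0.34478 = 0.08111
NNT = 1 / ARR = 1 / 0.08111 = 12.329 → round up → 13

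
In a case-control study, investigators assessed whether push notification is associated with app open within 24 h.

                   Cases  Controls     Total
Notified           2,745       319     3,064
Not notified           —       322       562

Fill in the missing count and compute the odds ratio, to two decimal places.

11.55

The missing cell is in the unexposed row: 562 − 322 = 240.
So a = 2745, b = 319, c = 240, d = 322.
OR = (a·d)/(b·c) = (2745 × 322) / (319 × 240) = 883890 / 76560 = 11.54506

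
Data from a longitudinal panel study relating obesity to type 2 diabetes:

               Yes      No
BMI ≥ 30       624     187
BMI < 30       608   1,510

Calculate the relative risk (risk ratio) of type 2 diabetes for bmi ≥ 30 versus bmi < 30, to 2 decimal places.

2.68

Cells: a = 624, b = 187, c = 608, d = 1510.
Risk in exposed = 624/811 = 0.76942; risk in unexposed = 608/2118 = 0.28706.
RR = 0.76942 / 0.28706 = 2.68032
The risk among the exposed is 2.68 times that among the unexposed.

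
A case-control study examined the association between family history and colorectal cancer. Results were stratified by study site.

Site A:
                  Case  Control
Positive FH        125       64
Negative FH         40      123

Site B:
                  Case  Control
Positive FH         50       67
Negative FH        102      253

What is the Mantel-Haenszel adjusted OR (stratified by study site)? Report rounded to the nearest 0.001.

OR_MH = Σ(aᵢdᵢ/nᵢ) / Σ(bᵢcᵢ/nᵢ), where nᵢ is the stratum total.
Stratum 1 (Site A): n = 352; a·d/n = 125·123/352 = 43.6790; b·c/n = 64·40/352 = 7.2727
Stratum 2 (Site B): n = 472; a·d/n = 50·253/472 = 26.8008; b·c/n = 67·102/472 = 14.4788
OR_MH = (43.6790 + 26.8008) / (7.2727 + 14.4788) = 70.4798 / 21.7515 = 3.24022

3.240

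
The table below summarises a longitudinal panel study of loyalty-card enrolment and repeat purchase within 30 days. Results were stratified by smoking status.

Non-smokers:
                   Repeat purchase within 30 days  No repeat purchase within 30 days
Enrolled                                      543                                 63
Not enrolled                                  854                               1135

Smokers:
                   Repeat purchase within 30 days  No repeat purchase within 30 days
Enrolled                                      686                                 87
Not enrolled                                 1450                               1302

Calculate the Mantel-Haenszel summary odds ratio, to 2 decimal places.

8.69

OR_MH = Σ(aᵢdᵢ/nᵢ) / Σ(bᵢcᵢ/nᵢ), where nᵢ is the stratum total.
Stratum 1 (Non-smokers): n = 2595; a·d/n = 543·1135/2595 = 237.4971; b·c/n = 63·854/2595 = 20.7329
Stratum 2 (Smokers): n = 3525; a·d/n = 686·1302/3525 = 253.3821; b·c/n = 87·1450/3525 = 35.7872
OR_MH = (237.4971 + 253.3821) / (20.7329 + 35.7872) = 490.8792 / 56.5202 = 8.68503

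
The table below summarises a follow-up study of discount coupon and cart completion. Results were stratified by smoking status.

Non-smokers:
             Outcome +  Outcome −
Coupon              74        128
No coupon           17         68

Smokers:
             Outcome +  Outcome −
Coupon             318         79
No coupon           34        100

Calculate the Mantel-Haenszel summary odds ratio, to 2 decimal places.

6.12

OR_MH = Σ(aᵢdᵢ/nᵢ) / Σ(bᵢcᵢ/nᵢ), where nᵢ is the stratum total.
Stratum 1 (Non-smokers): n = 287; a·d/n = 74·68/287 = 17.5331; b·c/n = 128·17/287 = 7.5819
Stratum 2 (Smokers): n = 531; a·d/n = 318·100/531 = 59.8870; b·c/n = 79·34/531 = 5.0584
OR_MH = (17.5331 + 59.8870) / (7.5819 + 5.0584) = 77.4201 / 12.6403 = 6.12488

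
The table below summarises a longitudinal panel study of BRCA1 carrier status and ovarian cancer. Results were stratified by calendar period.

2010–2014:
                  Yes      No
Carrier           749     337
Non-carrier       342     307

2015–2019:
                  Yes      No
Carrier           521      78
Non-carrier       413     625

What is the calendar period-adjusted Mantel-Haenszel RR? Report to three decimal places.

RR_MH = Σ(aᵢ·n₀ᵢ/nᵢ) / Σ(cᵢ·n₁ᵢ/nᵢ), with n₁ᵢ = aᵢ+bᵢ (exposed), n₀ᵢ = cᵢ+dᵢ (unexposed), nᵢ = n₁ᵢ+n₀ᵢ.
Stratum 1 (2010–2014): n₁ = 1086, n₀ = 649, n = 1735; a·n₀/n = 749·649/1735 = 280.1735; c·n₁/n = 342·1086/1735 = 214.0703
Stratum 2 (2015–2019): n₁ = 599, n₀ = 1038, n = 1637; a·n₀/n = 521·1038/1637 = 330.3592; c·n₁/n = 413·599/1637 = 151.1222
RR_MH = (280.1735 + 330.3592) / (214.0703 + 151.1222) = 610.5327 / 365.1925 = 1.67181

1.672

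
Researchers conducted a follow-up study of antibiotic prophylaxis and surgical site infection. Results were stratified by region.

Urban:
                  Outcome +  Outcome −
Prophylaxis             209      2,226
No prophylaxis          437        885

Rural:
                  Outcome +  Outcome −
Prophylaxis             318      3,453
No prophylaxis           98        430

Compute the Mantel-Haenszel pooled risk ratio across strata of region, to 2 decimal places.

RR_MH = Σ(aᵢ·n₀ᵢ/nᵢ) / Σ(cᵢ·n₁ᵢ/nᵢ), with n₁ᵢ = aᵢ+bᵢ (exposed), n₀ᵢ = cᵢ+dᵢ (unexposed), nᵢ = n₁ᵢ+n₀ᵢ.
Stratum 1 (Urban): n₁ = 2435, n₀ = 1322, n = 3757; a·n₀/n = 209·1322/3757 = 73.5422; c·n₁/n = 437·2435/3757 = 283.2300
Stratum 2 (Rural): n₁ = 3771, n₀ = 528, n = 4299; a·n₀/n = 318·528/4299 = 39.0565; c·n₁/n = 98·3771/4299 = 85.9637
RR_MH = (73.5422 + 39.0565) / (283.2300 + 85.9637) = 112.5987 / 369.1937 = 0.30499

0.30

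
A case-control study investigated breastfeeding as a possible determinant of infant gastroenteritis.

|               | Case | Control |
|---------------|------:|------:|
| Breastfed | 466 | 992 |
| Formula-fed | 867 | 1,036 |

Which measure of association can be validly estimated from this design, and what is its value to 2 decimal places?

0.56

Cells: a = 466, b = 992, c = 867, d = 1036.
This is a case-control study: participants were sampled on outcome status, so risks in the source population cannot be estimated directly — relative risk is not valid here. The odds ratio is the appropriate measure.
OR = (a·d)/(b·c) = (466 × 1036) / (992 × 867) = 482776 / 860064 = 0.56133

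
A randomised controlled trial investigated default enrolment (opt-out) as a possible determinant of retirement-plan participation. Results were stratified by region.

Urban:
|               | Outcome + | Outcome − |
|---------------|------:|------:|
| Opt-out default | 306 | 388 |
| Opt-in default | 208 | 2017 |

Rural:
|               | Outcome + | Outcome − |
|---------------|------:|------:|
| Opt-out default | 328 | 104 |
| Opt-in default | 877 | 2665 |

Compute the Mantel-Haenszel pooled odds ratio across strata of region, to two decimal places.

OR_MH = Σ(aᵢdᵢ/nᵢ) / Σ(bᵢcᵢ/nᵢ), where nᵢ is the stratum total.
Stratum 1 (Urban): n = 2919; a·d/n = 306·2017/2919 = 211.4430; b·c/n = 388·208/2919 = 27.6478
Stratum 2 (Rural): n = 3974; a·d/n = 328·2665/3974 = 219.9597; b·c/n = 104·877/3974 = 22.9512
OR_MH = (211.4430 + 219.9597) / (27.6478 + 22.9512) = 431.4027 / 50.5990 = 8.52591

8.53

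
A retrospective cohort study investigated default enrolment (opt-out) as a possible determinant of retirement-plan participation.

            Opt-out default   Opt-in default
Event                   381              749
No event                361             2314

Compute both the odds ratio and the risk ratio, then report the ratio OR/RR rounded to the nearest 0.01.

1.55

Reading the table with exposure as columns: a = 381 (Opt-out default, case), b = 361 (Opt-out default, non-case), c = 749 (Opt-in default, case), d = 2314.
OR = (381·2314)/(361·749) = 881634/270389 = 3.26061
Risk in exposed = 381/742 = 0.51348; risk in unexposed = 749/3063 = 0.24453; RR = 2.09984
OR/RR = 3.26061 / 2.09984 = 1.55279
The outcome is not rare, so the OR lies further from 1 than the RR.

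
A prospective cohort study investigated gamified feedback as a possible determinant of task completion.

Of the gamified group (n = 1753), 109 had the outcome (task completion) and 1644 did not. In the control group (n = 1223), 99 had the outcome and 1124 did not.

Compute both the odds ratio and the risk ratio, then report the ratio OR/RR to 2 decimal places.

0.98

From the description: a = 109, b = 1644, c = 99, d = 1124.
OR = (109·1124)/(1644·99) = 122516/162756 = 0.75276
Risk in exposed = 109/1753 = 0.06218; risk in unexposed = 99/1223 = 0.08095; RR = 0.76813
OR/RR = 0.75276 / 0.76813 = 0.97999
The outcome is rare in both groups, so OR ≈ RR (ratio near 1).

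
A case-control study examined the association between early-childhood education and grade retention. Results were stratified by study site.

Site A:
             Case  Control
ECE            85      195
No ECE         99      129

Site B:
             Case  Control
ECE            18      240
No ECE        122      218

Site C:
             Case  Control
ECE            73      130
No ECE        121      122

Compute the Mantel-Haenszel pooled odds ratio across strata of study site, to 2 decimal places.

0.39

OR_MH = Σ(aᵢdᵢ/nᵢ) / Σ(bᵢcᵢ/nᵢ), where nᵢ is the stratum total.
Stratum 1 (Site A): n = 508; a·d/n = 85·129/508 = 21.5846; b·c/n = 195·99/508 = 38.0020
Stratum 2 (Site B): n = 598; a·d/n = 18·218/598 = 6.5619; b·c/n = 240·122/598 = 48.9632
Stratum 3 (Site C): n = 446; a·d/n = 73·122/446 = 19.9686; b·c/n = 130·121/446 = 35.2691
OR_MH = (21.5846 + 6.5619 + 19.9686) / (38.0020 + 48.9632 + 35.2691) = 48.1151 / 122.2342 = 0.39363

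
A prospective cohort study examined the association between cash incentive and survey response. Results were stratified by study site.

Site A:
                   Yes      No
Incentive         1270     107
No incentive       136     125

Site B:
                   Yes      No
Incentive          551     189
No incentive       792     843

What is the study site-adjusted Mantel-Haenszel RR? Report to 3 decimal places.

1.611

RR_MH = Σ(aᵢ·n₀ᵢ/nᵢ) / Σ(cᵢ·n₁ᵢ/nᵢ), with n₁ᵢ = aᵢ+bᵢ (exposed), n₀ᵢ = cᵢ+dᵢ (unexposed), nᵢ = n₁ᵢ+n₀ᵢ.
Stratum 1 (Site A): n₁ = 1377, n₀ = 261, n = 1638; a·n₀/n = 1270·261/1638 = 202.3626; c·n₁/n = 136·1377/1638 = 114.3297
Stratum 2 (Site B): n₁ = 740, n₀ = 1635, n = 2375; a·n₀/n = 551·1635/2375 = 379.3200; c·n₁/n = 792·740/2375 = 246.7705
RR_MH = (202.3626 + 379.3200) / (114.3297 + 246.7705) = 581.6826 / 361.1002 = 1.61086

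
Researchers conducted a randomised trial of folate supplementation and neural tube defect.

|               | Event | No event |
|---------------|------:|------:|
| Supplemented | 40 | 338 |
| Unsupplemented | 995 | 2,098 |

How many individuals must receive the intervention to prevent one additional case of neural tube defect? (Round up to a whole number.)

5

Risk in treated group = 40/378 = 0.10582; risk in control = 995/3093 = 0.32169.
Absolute risk reduction = 0.32169 − 0.10582 = 0.21587
NNT = 1 / ARR = 1 / 0.21587 = 4.632 → round up → 5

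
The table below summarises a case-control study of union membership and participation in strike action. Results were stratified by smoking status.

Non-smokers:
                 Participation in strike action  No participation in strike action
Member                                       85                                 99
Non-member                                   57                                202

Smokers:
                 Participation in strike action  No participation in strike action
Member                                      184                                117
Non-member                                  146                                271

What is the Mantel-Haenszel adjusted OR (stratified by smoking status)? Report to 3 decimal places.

OR_MH = Σ(aᵢdᵢ/nᵢ) / Σ(bᵢcᵢ/nᵢ), where nᵢ is the stratum total.
Stratum 1 (Non-smokers): n = 443; a·d/n = 85·202/443 = 38.7585; b·c/n = 99·57/443 = 12.7381
Stratum 2 (Smokers): n = 718; a·d/n = 184·271/718 = 69.4485; b·c/n = 117·146/718 = 23.7911
OR_MH = (38.7585 + 69.4485) / (12.7381 + 23.7911) = 108.2069 / 36.5292 = 2.96220

2.962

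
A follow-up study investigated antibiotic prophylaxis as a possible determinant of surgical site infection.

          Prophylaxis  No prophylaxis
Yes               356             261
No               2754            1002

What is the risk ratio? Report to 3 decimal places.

0.554

Reading the table with exposure as columns: a = 356 (Prophylaxis, case), b = 2754 (Prophylaxis, non-case), c = 261 (No prophylaxis, case), d = 1002.
Risk in exposed = 356/3110 = 0.11447; risk in unexposed = 261/1263 = 0.20665.
RR = 0.11447 / 0.20665 = 0.55393
The risk is 45% lower among the exposed than among the unexposed.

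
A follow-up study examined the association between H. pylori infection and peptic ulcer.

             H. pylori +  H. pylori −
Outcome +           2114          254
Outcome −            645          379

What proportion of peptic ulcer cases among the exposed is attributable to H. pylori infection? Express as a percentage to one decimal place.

Reading the table with exposure as columns: a = 2114 (H. pylori +, case), b = 645 (H. pylori +, non-case), c = 254 (H. pylori −, case), d = 379.
Risk in exposed = 2114/2759 = 0.76622; risk in unexposed = 254/633 = 0.40126.
RR = 0.76622/0.40126 = 1.90952
AR% = (RR − 1)/RR × 100 = (1.90952 − 1)/1.90952 × 100 = 47.6307%

47.6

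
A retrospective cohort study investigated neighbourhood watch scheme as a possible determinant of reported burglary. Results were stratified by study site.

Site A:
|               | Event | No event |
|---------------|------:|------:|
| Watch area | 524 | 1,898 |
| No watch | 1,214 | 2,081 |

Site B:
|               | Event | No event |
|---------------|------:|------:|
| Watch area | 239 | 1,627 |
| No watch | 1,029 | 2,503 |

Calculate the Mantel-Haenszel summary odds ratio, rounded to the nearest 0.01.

0.42

OR_MH = Σ(aᵢdᵢ/nᵢ) / Σ(bᵢcᵢ/nᵢ), where nᵢ is the stratum total.
Stratum 1 (Site A): n = 5717; a·d/n = 524·2081/5717 = 190.7371; b·c/n = 1898·1214/5717 = 403.0387
Stratum 2 (Site B): n = 5398; a·d/n = 239·2503/5398 = 110.8220; b·c/n = 1627·1029/5398 = 310.1488
OR_MH = (190.7371 + 110.8220) / (403.0387 + 310.1488) = 301.5591 / 713.1874 = 0.42283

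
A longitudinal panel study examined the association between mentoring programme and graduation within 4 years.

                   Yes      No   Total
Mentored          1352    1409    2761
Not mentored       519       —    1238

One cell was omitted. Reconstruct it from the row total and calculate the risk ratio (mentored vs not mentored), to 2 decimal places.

The missing cell is in the unexposed row: 1238 − 519 = 719.
So a = 1352, b = 1409, c = 519, d = 719.
RR = [a/(a+b)] / [c/(c+d)] = (1352/2761) / (519/1238) = 0.48968/0.41922 = 1.16806

1.17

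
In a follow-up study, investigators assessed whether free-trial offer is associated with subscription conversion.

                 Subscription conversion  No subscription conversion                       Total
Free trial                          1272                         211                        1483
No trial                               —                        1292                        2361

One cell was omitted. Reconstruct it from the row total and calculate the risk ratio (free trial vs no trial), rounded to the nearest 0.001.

1.894

The missing cell is in the unexposed row: 2361 − 1292 = 1069.
So a = 1272, b = 211, c = 1069, d = 1292.
RR = [a/(a+b)] / [c/(c+d)] = (1272/1483) / (1069/2361) = 0.85772/0.45277 = 1.89437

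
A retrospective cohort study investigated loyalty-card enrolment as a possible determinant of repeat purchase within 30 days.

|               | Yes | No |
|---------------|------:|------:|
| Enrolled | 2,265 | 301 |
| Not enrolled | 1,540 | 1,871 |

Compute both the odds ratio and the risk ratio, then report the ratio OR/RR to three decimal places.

Cells: a = 2265, b = 301, c = 1540, d = 1871.
OR = (2265·1871)/(301·1540) = 4237815/463540 = 9.14229
Risk in exposed = 2265/2566 = 0.88270; risk in unexposed = 1540/3411 = 0.45148; RR = 1.95512
OR/RR = 9.14229 / 1.95512 = 4.67608
The outcome is not rare, so the OR lies further from 1 than the RR.

4.676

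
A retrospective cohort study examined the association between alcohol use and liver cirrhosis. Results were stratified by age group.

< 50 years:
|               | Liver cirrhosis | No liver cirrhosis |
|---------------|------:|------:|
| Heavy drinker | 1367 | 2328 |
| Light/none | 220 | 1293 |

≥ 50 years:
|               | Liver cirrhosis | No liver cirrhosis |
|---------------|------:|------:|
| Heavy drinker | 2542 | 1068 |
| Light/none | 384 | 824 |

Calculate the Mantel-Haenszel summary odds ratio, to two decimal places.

4.22

OR_MH = Σ(aᵢdᵢ/nᵢ) / Σ(bᵢcᵢ/nᵢ), where nᵢ is the stratum total.
Stratum 1 (< 50 years): n = 5208; a·d/n = 1367·1293/5208 = 339.3877; b·c/n = 2328·220/5208 = 98.3410
Stratum 2 (≥ 50 years): n = 4818; a·d/n = 2542·824/4818 = 434.7464; b·c/n = 1068·384/4818 = 85.1208
OR_MH = (339.3877 + 434.7464) / (98.3410 + 85.1208) = 774.1340 / 183.4618 = 4.21959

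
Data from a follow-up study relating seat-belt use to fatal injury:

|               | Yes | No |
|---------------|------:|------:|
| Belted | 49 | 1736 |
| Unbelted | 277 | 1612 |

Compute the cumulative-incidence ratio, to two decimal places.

Cells: a = 49, b = 1736, c = 277, d = 1612.
Risk in exposed = 49/1785 = 0.02745; risk in unexposed = 277/1889 = 0.14664.
RR = 0.02745 / 0.14664 = 0.18720
The risk is 81% lower among the exposed than among the unexposed.

0.19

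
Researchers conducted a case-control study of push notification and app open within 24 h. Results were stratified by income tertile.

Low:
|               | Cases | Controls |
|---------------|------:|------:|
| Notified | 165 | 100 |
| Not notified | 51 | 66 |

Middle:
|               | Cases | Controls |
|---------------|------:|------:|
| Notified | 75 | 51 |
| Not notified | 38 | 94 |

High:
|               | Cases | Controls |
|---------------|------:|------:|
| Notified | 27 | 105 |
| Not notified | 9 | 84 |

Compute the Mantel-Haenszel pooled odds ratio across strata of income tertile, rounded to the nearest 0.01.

2.63

OR_MH = Σ(aᵢdᵢ/nᵢ) / Σ(bᵢcᵢ/nᵢ), where nᵢ is the stratum total.
Stratum 1 (Low): n = 382; a·d/n = 165·66/382 = 28.5079; b·c/n = 100·51/382 = 13.3508
Stratum 2 (Middle): n = 258; a·d/n = 75·94/258 = 27.3256; b·c/n = 51·38/258 = 7.5116
Stratum 3 (High): n = 225; a·d/n = 27·84/225 = 10.0800; b·c/n = 105·9/225 = 4.2000
OR_MH = (28.5079 + 27.3256 + 10.0800) / (13.3508 + 7.5116 + 4.2000) = 65.9134 / 25.0624 = 2.62997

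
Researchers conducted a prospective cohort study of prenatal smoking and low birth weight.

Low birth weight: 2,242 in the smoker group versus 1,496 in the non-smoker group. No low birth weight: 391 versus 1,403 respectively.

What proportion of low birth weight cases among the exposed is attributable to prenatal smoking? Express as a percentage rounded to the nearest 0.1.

From the description: a = 2242, b = 391, c = 1496, d = 1403.
Risk in exposed = 2242/2633 = 0.85150; risk in unexposed = 1496/2899 = 0.51604.
RR = 0.85150/0.51604 = 1.65007
AR% = (RR − 1)/RR × 100 = (1.65007 − 1)/1.65007 × 100 = 39.3964%

39.4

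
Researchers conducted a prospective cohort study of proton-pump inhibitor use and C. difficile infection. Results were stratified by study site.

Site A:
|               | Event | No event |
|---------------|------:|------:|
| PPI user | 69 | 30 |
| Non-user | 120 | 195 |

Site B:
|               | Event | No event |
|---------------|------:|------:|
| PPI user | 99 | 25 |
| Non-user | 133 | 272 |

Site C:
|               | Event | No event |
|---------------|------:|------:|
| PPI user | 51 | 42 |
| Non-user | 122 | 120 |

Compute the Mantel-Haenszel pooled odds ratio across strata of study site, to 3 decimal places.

OR_MH = Σ(aᵢdᵢ/nᵢ) / Σ(bᵢcᵢ/nᵢ), where nᵢ is the stratum total.
Stratum 1 (Site A): n = 414; a·d/n = 69·195/414 = 32.5000; b·c/n = 30·120/414 = 8.6957
Stratum 2 (Site B): n = 529; a·d/n = 99·272/529 = 50.9036; b·c/n = 25·133/529 = 6.2854
Stratum 3 (Site C): n = 335; a·d/n = 51·120/335 = 18.2687; b·c/n = 42·122/335 = 15.2955
OR_MH = (32.5000 + 50.9036 + 18.2687) / (8.6957 + 6.2854 + 15.2955) = 101.6722 / 30.2766 = 3.35811

3.358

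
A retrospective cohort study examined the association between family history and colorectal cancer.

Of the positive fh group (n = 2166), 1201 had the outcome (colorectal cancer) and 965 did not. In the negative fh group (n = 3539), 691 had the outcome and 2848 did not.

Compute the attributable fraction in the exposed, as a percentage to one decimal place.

From the description: a = 1201, b = 965, c = 691, d = 2848.
Risk in exposed = 1201/2166 = 0.55448; risk in unexposed = 691/3539 = 0.19525.
RR = 0.55448/0.19525 = 2.83980
AR% = (RR − 1)/RR × 100 = (2.83980 − 1)/2.83980 × 100 = 64.7862%

64.8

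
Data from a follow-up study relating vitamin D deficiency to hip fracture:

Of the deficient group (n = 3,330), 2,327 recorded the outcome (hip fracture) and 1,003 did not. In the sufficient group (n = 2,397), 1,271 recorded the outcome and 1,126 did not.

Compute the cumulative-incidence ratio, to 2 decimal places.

1.32

From the description: a = 2327, b = 1003, c = 1271, d = 1126.
Risk in exposed = 2327/3330 = 0.69880; risk in unexposed = 1271/2397 = 0.53025.
RR = 0.69880 / 0.53025 = 1.31788
The risk among the exposed is 1.32 times that among the unexposed.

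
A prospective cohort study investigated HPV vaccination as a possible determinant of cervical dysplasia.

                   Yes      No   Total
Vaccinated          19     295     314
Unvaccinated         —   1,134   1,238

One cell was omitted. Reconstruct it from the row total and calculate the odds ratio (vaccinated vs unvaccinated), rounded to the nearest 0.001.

The missing cell is in the unexposed row: 1238 − 1134 = 104.
So a = 19, b = 295, c = 104, d = 1134.
OR = (a·d)/(b·c) = (19 × 1134) / (295 × 104) = 21546 / 30680 = 0.70228

0.702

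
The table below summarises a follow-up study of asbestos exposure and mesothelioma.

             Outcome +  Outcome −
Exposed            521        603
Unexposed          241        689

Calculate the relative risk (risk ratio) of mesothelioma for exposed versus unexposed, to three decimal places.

1.789

Cells: a = 521, b = 603, c = 241, d = 689.
Risk in exposed = 521/1124 = 0.46352; risk in unexposed = 241/930 = 0.25914.
RR = 0.46352 / 0.25914 = 1.78870
The risk among the exposed is 1.79 times that among the unexposed.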